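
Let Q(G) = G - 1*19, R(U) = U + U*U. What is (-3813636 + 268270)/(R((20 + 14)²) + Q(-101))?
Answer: -1772683/668686 ≈ -2.6510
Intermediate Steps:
R(U) = U + U²
Q(G) = -19 + G (Q(G) = G - 19 = -19 + G)
(-3813636 + 268270)/(R((20 + 14)²) + Q(-101)) = (-3813636 + 268270)/((20 + 14)²*(1 + (20 + 14)²) + (-19 - 101)) = -3545366/(34²*(1 + 34²) - 120) = -3545366/(1156*(1 + 1156) - 120) = -3545366/(1156*1157 - 120) = -3545366/(1337492 - 120) = -3545366/1337372 = -3545366*1/1337372 = -1772683/668686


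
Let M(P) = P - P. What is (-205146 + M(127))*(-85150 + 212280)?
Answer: -26080210980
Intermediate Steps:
M(P) = 0
(-205146 + M(127))*(-85150 + 212280) = (-205146 + 0)*(-85150 + 212280) = -205146*127130 = -26080210980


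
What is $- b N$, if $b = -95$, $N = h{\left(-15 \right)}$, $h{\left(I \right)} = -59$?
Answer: $-5605$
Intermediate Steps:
$N = -59$
$- b N = - \left(-95\right) \left(-59\right) = \left(-1\right) 5605 = -5605$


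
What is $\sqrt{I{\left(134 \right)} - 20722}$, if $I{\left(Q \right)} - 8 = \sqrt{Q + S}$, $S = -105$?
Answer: $\sqrt{-20714 + \sqrt{29}} \approx 143.9 i$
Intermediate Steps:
$I{\left(Q \right)} = 8 + \sqrt{-105 + Q}$ ($I{\left(Q \right)} = 8 + \sqrt{Q - 105} = 8 + \sqrt{-105 + Q}$)
$\sqrt{I{\left(134 \right)} - 20722} = \sqrt{\left(8 + \sqrt{-105 + 134}\right) - 20722} = \sqrt{\left(8 + \sqrt{29}\right) - 20722} = \sqrt{-20714 + \sqrt{29}}$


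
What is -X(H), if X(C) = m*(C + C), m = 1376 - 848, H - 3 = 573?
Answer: -608256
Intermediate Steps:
H = 576 (H = 3 + 573 = 576)
m = 528
X(C) = 1056*C (X(C) = 528*(C + C) = 528*(2*C) = 1056*C)
-X(H) = -1056*576 = -1*608256 = -608256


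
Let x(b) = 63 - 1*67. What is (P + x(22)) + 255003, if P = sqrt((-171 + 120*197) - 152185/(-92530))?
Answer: 254999 + sqrt(8038039480006)/18506 ≈ 2.5515e+5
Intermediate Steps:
x(b) = -4 (x(b) = 63 - 67 = -4)
P = sqrt(8038039480006)/18506 (P = sqrt((-171 + 23640) - 152185*(-1/92530)) = sqrt(23469 + 30437/18506) = sqrt(434347751/18506) = sqrt(8038039480006)/18506 ≈ 153.20)
(P + x(22)) + 255003 = (sqrt(8038039480006)/18506 - 4) + 255003 = (-4 + sqrt(8038039480006)/18506) + 255003 = 254999 + sqrt(8038039480006)/18506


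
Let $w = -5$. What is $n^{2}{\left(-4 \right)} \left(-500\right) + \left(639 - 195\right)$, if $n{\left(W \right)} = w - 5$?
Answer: $-49556$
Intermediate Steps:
$n{\left(W \right)} = -10$ ($n{\left(W \right)} = -5 - 5 = -10$)
$n^{2}{\left(-4 \right)} \left(-500\right) + \left(639 - 195\right) = \left(-10\right)^{2} \left(-500\right) + \left(639 - 195\right) = 100 \left(-500\right) + 444 = -50000 + 444 = -49556$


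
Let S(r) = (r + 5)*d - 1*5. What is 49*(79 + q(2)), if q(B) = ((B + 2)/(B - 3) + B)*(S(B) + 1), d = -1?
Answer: 4949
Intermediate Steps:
S(r) = -10 - r (S(r) = (r + 5)*(-1) - 1*5 = (5 + r)*(-1) - 5 = (-5 - r) - 5 = -10 - r)
q(B) = (-9 - B)*(B + (2 + B)/(-3 + B)) (q(B) = ((B + 2)/(B - 3) + B)*((-10 - B) + 1) = ((2 + B)/(-3 + B) + B)*(-9 - B) = (B + (2 + B)/(-3 + B))*(-9 - B) = (-9 - B)*(B + (2 + B)/(-3 + B)))
49*(79 + q(2)) = 49*(79 + (-18 - 1*2**3 - 7*2**2 + 16*2)/(-3 + 2)) = 49*(79 + (-18 - 1*8 - 7*4 + 32)/(-1)) = 49*(79 - (-18 - 8 - 28 + 32)) = 49*(79 - 1*(-22)) = 49*(79 + 22) = 49*101 = 4949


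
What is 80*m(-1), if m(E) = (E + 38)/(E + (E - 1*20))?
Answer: -1480/11 ≈ -134.55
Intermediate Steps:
m(E) = (38 + E)/(-20 + 2*E) (m(E) = (38 + E)/(E + (E - 20)) = (38 + E)/(E + (-20 + E)) = (38 + E)/(-20 + 2*E))
80*m(-1) = 80*((38 - 1)/(2*(-10 - 1))) = 80*((½)*37/(-11)) = 80*((½)*(-1/11)*37) = 80*(-37/22) = -1480/11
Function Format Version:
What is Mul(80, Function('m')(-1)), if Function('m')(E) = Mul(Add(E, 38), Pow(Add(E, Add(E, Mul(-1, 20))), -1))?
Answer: Rational(-1480, 11) ≈ -134.55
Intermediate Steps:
Function('m')(E) = Mul(Pow(Add(-20, Mul(2, E)), -1), Add(38, E)) (Function('m')(E) = Mul(Add(38, E), Pow(Add(E, Add(E, -20)), -1)) = Mul(Add(38, E), Pow(Add(E, Add(-20, E)), -1)) = Mul(Add(38, E), Pow(Add(-20, Mul(2, E)), -1)) = Mul(Pow(Add(-20, Mul(2, E)), -1), Add(38, E)))
Mul(80, Function('m')(-1)) = Mul(80, Mul(Rational(1, 2), Pow(Add(-10, -1), -1), Add(38, -1))) = Mul(80, Mul(Rational(1, 2), Pow(-11, -1), 37)) = Mul(80, Mul(Rational(1, 2), Rational(-1, 11), 37)) = Mul(80, Rational(-37, 22)) = Rational(-1480, 11)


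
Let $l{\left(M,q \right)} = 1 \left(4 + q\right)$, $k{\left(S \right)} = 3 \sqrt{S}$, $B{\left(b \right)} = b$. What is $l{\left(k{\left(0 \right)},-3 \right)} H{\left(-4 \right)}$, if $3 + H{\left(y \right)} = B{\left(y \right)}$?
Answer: $-7$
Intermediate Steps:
$H{\left(y \right)} = -3 + y$
$l{\left(M,q \right)} = 4 + q$
$l{\left(k{\left(0 \right)},-3 \right)} H{\left(-4 \right)} = \left(4 - 3\right) \left(-3 - 4\right) = 1 \left(-7\right) = -7$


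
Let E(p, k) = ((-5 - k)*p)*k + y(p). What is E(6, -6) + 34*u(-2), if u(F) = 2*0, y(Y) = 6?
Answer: -30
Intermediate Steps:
u(F) = 0
E(p, k) = 6 + k*p*(-5 - k) (E(p, k) = ((-5 - k)*p)*k + 6 = (p*(-5 - k))*k + 6 = k*p*(-5 - k) + 6 = 6 + k*p*(-5 - k))
E(6, -6) + 34*u(-2) = (6 - 1*6*(-6)² - 5*(-6)*6) + 34*0 = (6 - 1*6*36 + 180) + 0 = (6 - 216 + 180) + 0 = -30 + 0 = -30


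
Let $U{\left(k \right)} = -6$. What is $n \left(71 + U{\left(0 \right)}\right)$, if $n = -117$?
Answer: $-7605$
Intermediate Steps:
$n \left(71 + U{\left(0 \right)}\right) = - 117 \left(71 - 6\right) = \left(-117\right) 65 = -7605$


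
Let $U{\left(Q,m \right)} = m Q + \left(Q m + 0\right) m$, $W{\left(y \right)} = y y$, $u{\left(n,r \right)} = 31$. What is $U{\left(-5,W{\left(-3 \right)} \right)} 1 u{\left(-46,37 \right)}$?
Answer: $-13950$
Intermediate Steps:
$W{\left(y \right)} = y^{2}$
$U{\left(Q,m \right)} = Q m + Q m^{2}$ ($U{\left(Q,m \right)} = Q m + Q m m = Q m + Q m^{2}$)
$U{\left(-5,W{\left(-3 \right)} \right)} 1 u{\left(-46,37 \right)} = - 5 \left(-3\right)^{2} \left(1 + \left(-3\right)^{2}\right) 1 \cdot 31 = \left(-5\right) 9 \left(1 + 9\right) 1 \cdot 31 = \left(-5\right) 9 \cdot 10 \cdot 1 \cdot 31 = \left(-450\right) 1 \cdot 31 = \left(-450\right) 31 = -13950$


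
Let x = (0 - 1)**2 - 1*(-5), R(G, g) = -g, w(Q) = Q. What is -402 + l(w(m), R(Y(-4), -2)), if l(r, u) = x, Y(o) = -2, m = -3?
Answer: -396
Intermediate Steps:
x = 6 (x = (-1)**2 + 5 = 1 + 5 = 6)
l(r, u) = 6
-402 + l(w(m), R(Y(-4), -2)) = -402 + 6 = -396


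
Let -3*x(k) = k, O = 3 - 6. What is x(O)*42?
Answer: 42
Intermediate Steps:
O = -3
x(k) = -k/3
x(O)*42 = -⅓*(-3)*42 = 1*42 = 42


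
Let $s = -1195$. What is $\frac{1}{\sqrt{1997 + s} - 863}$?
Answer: $- \frac{863}{743967} - \frac{\sqrt{802}}{743967} \approx -0.0011981$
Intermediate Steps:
$\frac{1}{\sqrt{1997 + s} - 863} = \frac{1}{\sqrt{1997 - 1195} - 863} = \frac{1}{\sqrt{802} - 863} = \frac{1}{-863 + \sqrt{802}}$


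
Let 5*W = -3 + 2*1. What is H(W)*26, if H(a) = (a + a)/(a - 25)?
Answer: 26/63 ≈ 0.41270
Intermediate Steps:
W = -⅕ (W = (-3 + 2*1)/5 = (-3 + 2)/5 = (⅕)*(-1) = -⅕ ≈ -0.20000)
H(a) = 2*a/(-25 + a) (H(a) = (2*a)/(-25 + a) = 2*a/(-25 + a))
H(W)*26 = (2*(-⅕)/(-25 - ⅕))*26 = (2*(-⅕)/(-126/5))*26 = (2*(-⅕)*(-5/126))*26 = (1/63)*26 = 26/63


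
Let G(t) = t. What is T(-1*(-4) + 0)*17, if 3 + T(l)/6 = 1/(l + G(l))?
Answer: -1173/4 ≈ -293.25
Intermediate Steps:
T(l) = -18 + 3/l (T(l) = -18 + 6/(l + l) = -18 + 6/((2*l)) = -18 + 6*(1/(2*l)) = -18 + 3/l)
T(-1*(-4) + 0)*17 = (-18 + 3/(-1*(-4) + 0))*17 = (-18 + 3/(4 + 0))*17 = (-18 + 3/4)*17 = (-18 + 3*(¼))*17 = (-18 + ¾)*17 = -69/4*17 = -1173/4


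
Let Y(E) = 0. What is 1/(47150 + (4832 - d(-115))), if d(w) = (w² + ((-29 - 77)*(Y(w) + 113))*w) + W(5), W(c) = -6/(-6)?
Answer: -1/1338714 ≈ -7.4699e-7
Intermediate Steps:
W(c) = 1 (W(c) = -6*(-⅙) = 1)
d(w) = 1 + w² - 11978*w (d(w) = (w² + ((-29 - 77)*(0 + 113))*w) + 1 = (w² + (-106*113)*w) + 1 = (w² - 11978*w) + 1 = 1 + w² - 11978*w)
1/(47150 + (4832 - d(-115))) = 1/(47150 + (4832 - (1 + (-115)² - 11978*(-115)))) = 1/(47150 + (4832 - (1 + 13225 + 1377470))) = 1/(47150 + (4832 - 1*1390696)) = 1/(47150 + (4832 - 1390696)) = 1/(47150 - 1385864) = 1/(-1338714) = -1/1338714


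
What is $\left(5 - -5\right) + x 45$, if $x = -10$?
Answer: $-440$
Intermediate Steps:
$\left(5 - -5\right) + x 45 = \left(5 - -5\right) - 450 = \left(5 + 5\right) - 450 = 10 - 450 = -440$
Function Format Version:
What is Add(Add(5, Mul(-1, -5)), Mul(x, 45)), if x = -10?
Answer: -440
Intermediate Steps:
Add(Add(5, Mul(-1, -5)), Mul(x, 45)) = Add(Add(5, Mul(-1, -5)), Mul(-10, 45)) = Add(Add(5, 5), -450) = Add(10, -450) = -440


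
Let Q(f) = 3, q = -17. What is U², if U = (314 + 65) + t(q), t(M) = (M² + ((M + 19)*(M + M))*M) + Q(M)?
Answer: 3337929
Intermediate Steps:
t(M) = 3 + M² + 2*M²*(19 + M) (t(M) = (M² + ((M + 19)*(M + M))*M) + 3 = (M² + ((19 + M)*(2*M))*M) + 3 = (M² + (2*M*(19 + M))*M) + 3 = (M² + 2*M²*(19 + M)) + 3 = 3 + M² + 2*M²*(19 + M))
U = 1827 (U = (314 + 65) + (3 + 2*(-17)³ + 39*(-17)²) = 379 + (3 + 2*(-4913) + 39*289) = 379 + (3 - 9826 + 11271) = 379 + 1448 = 1827)
U² = 1827² = 3337929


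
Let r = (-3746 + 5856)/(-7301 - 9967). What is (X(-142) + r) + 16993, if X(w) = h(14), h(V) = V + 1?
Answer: 146846017/8634 ≈ 17008.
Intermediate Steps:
r = -1055/8634 (r = 2110/(-17268) = 2110*(-1/17268) = -1055/8634 ≈ -0.12219)
h(V) = 1 + V
X(w) = 15 (X(w) = 1 + 14 = 15)
(X(-142) + r) + 16993 = (15 - 1055/8634) + 16993 = 128455/8634 + 16993 = 146846017/8634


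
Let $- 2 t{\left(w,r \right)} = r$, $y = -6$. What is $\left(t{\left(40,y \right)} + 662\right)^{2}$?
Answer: $442225$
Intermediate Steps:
$t{\left(w,r \right)} = - \frac{r}{2}$
$\left(t{\left(40,y \right)} + 662\right)^{2} = \left(\left(- \frac{1}{2}\right) \left(-6\right) + 662\right)^{2} = \left(3 + 662\right)^{2} = 665^{2} = 442225$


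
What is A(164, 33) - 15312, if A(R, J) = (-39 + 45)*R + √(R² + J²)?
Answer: -14328 + √27985 ≈ -14161.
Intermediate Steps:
A(R, J) = √(J² + R²) + 6*R (A(R, J) = 6*R + √(J² + R²) = √(J² + R²) + 6*R)
A(164, 33) - 15312 = (√(33² + 164²) + 6*164) - 15312 = (√(1089 + 26896) + 984) - 15312 = (√27985 + 984) - 15312 = (984 + √27985) - 15312 = -14328 + √27985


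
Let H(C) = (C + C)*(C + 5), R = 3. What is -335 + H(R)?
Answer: -287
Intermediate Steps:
H(C) = 2*C*(5 + C) (H(C) = (2*C)*(5 + C) = 2*C*(5 + C))
-335 + H(R) = -335 + 2*3*(5 + 3) = -335 + 2*3*8 = -335 + 48 = -287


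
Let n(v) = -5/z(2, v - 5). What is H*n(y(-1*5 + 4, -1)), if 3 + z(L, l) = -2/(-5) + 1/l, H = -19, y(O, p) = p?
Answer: -2850/83 ≈ -34.337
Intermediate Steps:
z(L, l) = -13/5 + 1/l (z(L, l) = -3 + (-2/(-5) + 1/l) = -3 + (-2*(-⅕) + 1/l) = -3 + (⅖ + 1/l) = -13/5 + 1/l)
n(v) = -5/(-13/5 + 1/(-5 + v)) (n(v) = -5/(-13/5 + 1/(v - 5)) = -5/(-13/5 + 1/(-5 + v)))
H*n(y(-1*5 + 4, -1)) = -475*(-5 - 1)/(-70 + 13*(-1)) = -475*(-6)/(-70 - 13) = -475*(-6)/(-83) = -475*(-1)*(-6)/83 = -19*150/83 = -2850/83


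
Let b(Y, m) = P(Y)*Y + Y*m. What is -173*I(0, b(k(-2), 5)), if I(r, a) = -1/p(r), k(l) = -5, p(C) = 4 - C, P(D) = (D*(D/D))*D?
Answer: 173/4 ≈ 43.250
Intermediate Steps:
P(D) = D² (P(D) = (D*1)*D = D*D = D²)
b(Y, m) = Y³ + Y*m (b(Y, m) = Y²*Y + Y*m = Y³ + Y*m)
I(r, a) = -1/(4 - r)
-173*I(0, b(k(-2), 5)) = -173/(-4 + 0) = -173/(-4) = -173*(-¼) = 173/4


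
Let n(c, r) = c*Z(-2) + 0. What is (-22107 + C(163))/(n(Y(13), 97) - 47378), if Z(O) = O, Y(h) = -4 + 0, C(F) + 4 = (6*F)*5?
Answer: 17221/47370 ≈ 0.36354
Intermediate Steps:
C(F) = -4 + 30*F (C(F) = -4 + (6*F)*5 = -4 + 30*F)
Y(h) = -4
n(c, r) = -2*c (n(c, r) = c*(-2) + 0 = -2*c + 0 = -2*c)
(-22107 + C(163))/(n(Y(13), 97) - 47378) = (-22107 + (-4 + 30*163))/(-2*(-4) - 47378) = (-22107 + (-4 + 4890))/(8 - 47378) = (-22107 + 4886)/(-47370) = -17221*(-1/47370) = 17221/47370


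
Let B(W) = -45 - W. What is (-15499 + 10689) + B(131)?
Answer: -4986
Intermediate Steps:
(-15499 + 10689) + B(131) = (-15499 + 10689) + (-45 - 1*131) = -4810 + (-45 - 131) = -4810 - 176 = -4986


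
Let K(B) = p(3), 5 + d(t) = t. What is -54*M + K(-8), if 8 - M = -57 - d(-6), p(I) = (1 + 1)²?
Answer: -2912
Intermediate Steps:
d(t) = -5 + t
p(I) = 4 (p(I) = 2² = 4)
M = 54 (M = 8 - (-57 - (-5 - 6)) = 8 - (-57 - 1*(-11)) = 8 - (-57 + 11) = 8 - 1*(-46) = 8 + 46 = 54)
K(B) = 4
-54*M + K(-8) = -54*54 + 4 = -2916 + 4 = -2912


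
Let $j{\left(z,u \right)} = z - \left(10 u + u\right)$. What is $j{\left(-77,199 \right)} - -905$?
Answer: $-1361$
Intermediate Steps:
$j{\left(z,u \right)} = z - 11 u$
$j{\left(-77,199 \right)} - -905 = \left(-77 - 2189\right) - -905 = \left(-77 - 2189\right) + 905 = -2266 + 905 = -1361$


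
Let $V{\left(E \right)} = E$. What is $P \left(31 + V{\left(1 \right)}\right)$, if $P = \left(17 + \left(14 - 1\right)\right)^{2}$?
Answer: $28800$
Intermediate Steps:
$P = 900$ ($P = \left(17 + \left(14 - 1\right)\right)^{2} = \left(17 + 13\right)^{2} = 30^{2} = 900$)
$P \left(31 + V{\left(1 \right)}\right) = 900 \left(31 + 1\right) = 900 \cdot 32 = 28800$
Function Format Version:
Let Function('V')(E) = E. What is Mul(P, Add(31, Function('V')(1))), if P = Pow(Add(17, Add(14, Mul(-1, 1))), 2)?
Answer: 28800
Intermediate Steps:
P = 900 (P = Pow(Add(17, Add(14, -1)), 2) = Pow(Add(17, 13), 2) = Pow(30, 2) = 900)
Mul(P, Add(31, Function('V')(1))) = Mul(900, Add(31, 1)) = Mul(900, 32) = 28800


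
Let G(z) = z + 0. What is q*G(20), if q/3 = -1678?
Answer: -100680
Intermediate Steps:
q = -5034 (q = 3*(-1678) = -5034)
G(z) = z
q*G(20) = -5034*20 = -100680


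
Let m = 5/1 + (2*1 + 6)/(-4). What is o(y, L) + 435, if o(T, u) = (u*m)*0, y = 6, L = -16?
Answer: 435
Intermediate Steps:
m = 3 (m = 5*1 + (2 + 6)*(-¼) = 5 + 8*(-¼) = 5 - 2 = 3)
o(T, u) = 0 (o(T, u) = (u*3)*0 = (3*u)*0 = 0)
o(y, L) + 435 = 0 + 435 = 435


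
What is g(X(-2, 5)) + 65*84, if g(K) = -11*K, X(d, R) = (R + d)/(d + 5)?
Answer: 5449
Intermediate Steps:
X(d, R) = (R + d)/(5 + d)
g(X(-2, 5)) + 65*84 = -11*(5 - 2)/(5 - 2) + 65*84 = -11*3/3 + 5460 = -11*1 + 5460 = -11 + 5460 = 5449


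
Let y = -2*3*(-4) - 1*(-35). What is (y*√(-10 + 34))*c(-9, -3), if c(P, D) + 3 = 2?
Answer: -118*√6 ≈ -289.04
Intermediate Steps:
c(P, D) = -1 (c(P, D) = -3 + 2 = -1)
y = 59 (y = -6*(-4) + 35 = 24 + 35 = 59)
(y*√(-10 + 34))*c(-9, -3) = (59*√(-10 + 34))*(-1) = (59*√24)*(-1) = (59*(2*√6))*(-1) = (118*√6)*(-1) = -118*√6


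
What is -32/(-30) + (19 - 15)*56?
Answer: 3376/15 ≈ 225.07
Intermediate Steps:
-32/(-30) + (19 - 15)*56 = -32*(-1/30) + 4*56 = 16/15 + 224 = 3376/15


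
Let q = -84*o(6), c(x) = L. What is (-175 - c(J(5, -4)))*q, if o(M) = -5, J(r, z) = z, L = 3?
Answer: -74760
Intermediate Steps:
c(x) = 3
q = 420 (q = -84*(-5) = 420)
(-175 - c(J(5, -4)))*q = (-175 - 1*3)*420 = (-175 - 3)*420 = -178*420 = -74760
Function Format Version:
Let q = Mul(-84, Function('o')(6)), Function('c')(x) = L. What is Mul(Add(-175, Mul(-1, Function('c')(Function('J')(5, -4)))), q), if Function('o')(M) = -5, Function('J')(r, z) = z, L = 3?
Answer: -74760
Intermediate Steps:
Function('c')(x) = 3
q = 420 (q = Mul(-84, -5) = 420)
Mul(Add(-175, Mul(-1, Function('c')(Function('J')(5, -4)))), q) = Mul(Add(-175, Mul(-1, 3)), 420) = Mul(Add(-175, -3), 420) = Mul(-178, 420) = -74760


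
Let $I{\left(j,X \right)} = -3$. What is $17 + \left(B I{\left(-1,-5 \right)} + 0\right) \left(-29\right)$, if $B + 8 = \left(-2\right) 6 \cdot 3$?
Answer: $-3811$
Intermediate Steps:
$B = -44$ ($B = -8 + \left(-2\right) 6 \cdot 3 = -8 - 36 = -44$)
$17 + \left(B I{\left(-1,-5 \right)} + 0\right) \left(-29\right) = 17 + \left(\left(-44\right) \left(-3\right) + 0\right) \left(-29\right) = 17 + \left(132 + 0\right) \left(-29\right) = 17 + 132 \left(-29\right) = 17 - 3828 = -3811$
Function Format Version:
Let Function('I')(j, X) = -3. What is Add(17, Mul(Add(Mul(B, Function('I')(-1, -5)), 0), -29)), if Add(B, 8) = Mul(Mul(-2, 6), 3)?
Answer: -3811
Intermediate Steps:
B = -44 (B = Add(-8, Mul(Mul(-2, 6), 3)) = Add(-8, Mul(-12, 3)) = Add(-8, -36) = -44)
Add(17, Mul(Add(Mul(B, Function('I')(-1, -5)), 0), -29)) = Add(17, Mul(Add(Mul(-44, -3), 0), -29)) = Add(17, Mul(Add(132, 0), -29)) = Add(17, Mul(132, -29)) = Add(17, -3828) = -3811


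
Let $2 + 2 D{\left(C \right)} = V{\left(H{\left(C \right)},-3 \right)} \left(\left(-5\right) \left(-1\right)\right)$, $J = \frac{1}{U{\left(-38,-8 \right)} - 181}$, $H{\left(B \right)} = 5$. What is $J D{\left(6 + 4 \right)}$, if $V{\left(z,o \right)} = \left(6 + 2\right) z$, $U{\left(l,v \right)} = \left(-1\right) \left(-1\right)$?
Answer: $- \frac{11}{20} \approx -0.55$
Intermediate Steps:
$U{\left(l,v \right)} = 1$
$J = - \frac{1}{180}$ ($J = \frac{1}{1 - 181} = \frac{1}{-180} = - \frac{1}{180} \approx -0.0055556$)
$V{\left(z,o \right)} = 8 z$
$D{\left(C \right)} = 99$ ($D{\left(C \right)} = -1 + \frac{8 \cdot 5 \left(\left(-5\right) \left(-1\right)\right)}{2} = -1 + \frac{40 \cdot 5}{2} = -1 + \frac{1}{2} \cdot 200 = -1 + 100 = 99$)
$J D{\left(6 + 4 \right)} = \left(- \frac{1}{180}\right) 99 = - \frac{11}{20}$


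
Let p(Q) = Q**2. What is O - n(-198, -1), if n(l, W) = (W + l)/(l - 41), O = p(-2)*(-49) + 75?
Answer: -29118/239 ≈ -121.83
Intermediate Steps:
O = -121 (O = (-2)**2*(-49) + 75 = 4*(-49) + 75 = -196 + 75 = -121)
n(l, W) = (W + l)/(-41 + l)
O - n(-198, -1) = -121 - (-1 - 198)/(-41 - 198) = -121 - (-199)/(-239) = -121 - (-1)*(-199)/239 = -121 - 1*199/239 = -121 - 199/239 = -29118/239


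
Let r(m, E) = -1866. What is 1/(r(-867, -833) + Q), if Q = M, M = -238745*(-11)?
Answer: 1/2624329 ≈ 3.8105e-7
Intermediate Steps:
M = 2626195
Q = 2626195
1/(r(-867, -833) + Q) = 1/(-1866 + 2626195) = 1/2624329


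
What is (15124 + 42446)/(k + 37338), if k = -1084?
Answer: 28785/18127 ≈ 1.5880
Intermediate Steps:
(15124 + 42446)/(k + 37338) = (15124 + 42446)/(-1084 + 37338) = 57570/36254 = 57570*(1/36254) = 28785/18127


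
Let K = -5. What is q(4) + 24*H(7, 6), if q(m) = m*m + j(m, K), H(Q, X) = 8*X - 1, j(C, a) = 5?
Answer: 1149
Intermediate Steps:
H(Q, X) = -1 + 8*X
q(m) = 5 + m**2 (q(m) = m*m + 5 = m**2 + 5 = 5 + m**2)
q(4) + 24*H(7, 6) = (5 + 4**2) + 24*(-1 + 8*6) = (5 + 16) + 24*(-1 + 48) = 21 + 24*47 = 21 + 1128 = 1149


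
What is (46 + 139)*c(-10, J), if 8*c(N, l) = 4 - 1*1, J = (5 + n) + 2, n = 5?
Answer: 555/8 ≈ 69.375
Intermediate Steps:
J = 12 (J = (5 + 5) + 2 = 10 + 2 = 12)
c(N, l) = 3/8 (c(N, l) = (4 - 1*1)/8 = (4 - 1)/8 = (⅛)*3 = 3/8)
(46 + 139)*c(-10, J) = (46 + 139)*(3/8) = 185*(3/8) = 555/8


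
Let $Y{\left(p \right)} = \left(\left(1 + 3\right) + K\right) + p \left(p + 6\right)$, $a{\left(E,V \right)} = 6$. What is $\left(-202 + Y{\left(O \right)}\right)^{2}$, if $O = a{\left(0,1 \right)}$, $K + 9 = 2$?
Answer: $17689$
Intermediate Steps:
$K = -7$ ($K = -9 + 2 = -7$)
$O = 6$
$Y{\left(p \right)} = -3 + p \left(6 + p\right)$ ($Y{\left(p \right)} = \left(\left(1 + 3\right) - 7\right) + p \left(p + 6\right) = \left(4 - 7\right) + p \left(6 + p\right) = -3 + p \left(6 + p\right)$)
$\left(-202 + Y{\left(O \right)}\right)^{2} = \left(-202 + \left(-3 + 6^{2} + 6 \cdot 6\right)\right)^{2} = \left(-202 + \left(-3 + 36 + 36\right)\right)^{2} = \left(-202 + 69\right)^{2} = \left(-133\right)^{2} = 17689$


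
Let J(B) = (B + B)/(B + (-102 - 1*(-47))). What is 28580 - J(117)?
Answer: 885863/31 ≈ 28576.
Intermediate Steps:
J(B) = 2*B/(-55 + B) (J(B) = (2*B)/(B + (-102 + 47)) = (2*B)/(B - 55) = (2*B)/(-55 + B) = 2*B/(-55 + B))
28580 - J(117) = 28580 - 2*117/(-55 + 117) = 28580 - 2*117/62 = 28580 - 1*117/31 = 28580 - 117/31 = 885863/31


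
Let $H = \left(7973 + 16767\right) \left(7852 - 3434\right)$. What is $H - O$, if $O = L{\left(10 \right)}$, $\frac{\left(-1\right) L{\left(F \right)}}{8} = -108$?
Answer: $109300456$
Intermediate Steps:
$L{\left(F \right)} = 864$ ($L{\left(F \right)} = \left(-8\right) \left(-108\right) = 864$)
$O = 864$
$H = 109301320$ ($H = 24740 \cdot 4418 = 109301320$)
$H - O = 109301320 - 864 = 109300456$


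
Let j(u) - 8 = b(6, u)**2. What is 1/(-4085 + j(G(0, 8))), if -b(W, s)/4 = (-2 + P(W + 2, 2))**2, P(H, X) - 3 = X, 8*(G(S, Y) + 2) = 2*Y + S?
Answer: -1/2781 ≈ -0.00035958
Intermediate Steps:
G(S, Y) = -2 + Y/4 + S/8 (G(S, Y) = -2 + (2*Y + S)/8 = -2 + (S + 2*Y)/8 = -2 + (Y/4 + S/8) = -2 + Y/4 + S/8)
P(H, X) = 3 + X
b(W, s) = -36 (b(W, s) = -4*(-2 + (3 + 2))**2 = -4*(-2 + 5)**2 = -4*3**2 = -4*9 = -36)
j(u) = 1304 (j(u) = 8 + (-36)**2 = 8 + 1296 = 1304)
1/(-4085 + j(G(0, 8))) = 1/(-4085 + 1304) = 1/(-2781) = -1/2781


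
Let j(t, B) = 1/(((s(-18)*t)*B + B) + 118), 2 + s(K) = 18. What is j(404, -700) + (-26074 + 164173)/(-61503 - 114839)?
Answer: -156237726290/199503728161 ≈ -0.78313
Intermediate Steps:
s(K) = 16 (s(K) = -2 + 18 = 16)
j(t, B) = 1/(118 + B + 16*B*t) (j(t, B) = 1/(((16*t)*B + B) + 118) = 1/((16*B*t + B) + 118) = 1/((B + 16*B*t) + 118) = 1/(118 + B + 16*B*t))
j(404, -700) + (-26074 + 164173)/(-61503 - 114839) = 1/(118 - 700 + 16*(-700)*404) + (-26074 + 164173)/(-61503 - 114839) = 1/(118 - 700 - 4524800) + 138099/(-176342) = 1/(-4525382) + 138099*(-1/176342) = -1/4525382 - 138099/176342 = -156237726290/199503728161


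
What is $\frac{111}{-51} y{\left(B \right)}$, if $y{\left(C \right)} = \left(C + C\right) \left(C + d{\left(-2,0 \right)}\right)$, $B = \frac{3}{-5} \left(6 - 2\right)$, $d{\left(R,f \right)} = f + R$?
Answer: $- \frac{19536}{425} \approx -45.967$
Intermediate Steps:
$d{\left(R,f \right)} = R + f$
$B = - \frac{12}{5}$ ($B = 3 \left(- \frac{1}{5}\right) 4 = \left(- \frac{3}{5}\right) 4 = - \frac{12}{5} \approx -2.4$)
$y{\left(C \right)} = 2 C \left(-2 + C\right)$ ($y{\left(C \right)} = \left(C + C\right) \left(C + \left(-2 + 0\right)\right) = 2 C \left(C - 2\right) = 2 C \left(-2 + C\right)$)
$\frac{111}{-51} y{\left(B \right)} = \frac{111}{-51} \cdot 2 \left(- \frac{12}{5}\right) \left(-2 - \frac{12}{5}\right) = 111 \left(- \frac{1}{51}\right) 2 \left(- \frac{12}{5}\right) \left(- \frac{22}{5}\right) = \left(- \frac{37}{17}\right) \frac{528}{25} = - \frac{19536}{425}$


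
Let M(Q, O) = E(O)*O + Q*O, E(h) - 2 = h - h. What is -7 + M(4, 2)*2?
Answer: 17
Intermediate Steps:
E(h) = 2 (E(h) = 2 + (h - h) = 2 + 0 = 2)
M(Q, O) = 2*O + O*Q (M(Q, O) = 2*O + Q*O = 2*O + O*Q)
-7 + M(4, 2)*2 = -7 + (2*(2 + 4))*2 = -7 + (2*6)*2 = -7 + 12*2 = -7 + 24 = 17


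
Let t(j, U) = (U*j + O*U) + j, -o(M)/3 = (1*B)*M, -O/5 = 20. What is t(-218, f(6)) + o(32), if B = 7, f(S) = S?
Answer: -2798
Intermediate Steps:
O = -100 (O = -5*20 = -100)
o(M) = -21*M (o(M) = -3*1*7*M = -21*M)
t(j, U) = j - 100*U + U*j (t(j, U) = (U*j - 100*U) + j = (-100*U + U*j) + j = j - 100*U + U*j)
t(-218, f(6)) + o(32) = (-218 - 100*6 + 6*(-218)) - 21*32 = (-218 - 600 - 1308) - 672 = -2126 - 672 = -2798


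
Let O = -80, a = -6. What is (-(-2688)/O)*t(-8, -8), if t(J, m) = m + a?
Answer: 2352/5 ≈ 470.40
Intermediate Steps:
t(J, m) = -6 + m (t(J, m) = m - 6 = -6 + m)
(-(-2688)/O)*t(-8, -8) = (-(-2688)/(-80))*(-6 - 8) = -(-2688)*(-1)/80*(-14) = -64*21/40*(-14) = -168/5*(-14) = 2352/5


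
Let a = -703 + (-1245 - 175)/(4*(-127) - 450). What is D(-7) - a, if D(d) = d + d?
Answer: 329321/479 ≈ 687.52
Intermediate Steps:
a = -336027/479 (a = -703 - 1420/(-508 - 450) = -703 - 1420/(-958) = -703 - 1420*(-1/958) = -703 + 710/479 = -336027/479 ≈ -701.52)
D(d) = 2*d
D(-7) - a = 2*(-7) - 1*(-336027/479) = -14 + 336027/479 = 329321/479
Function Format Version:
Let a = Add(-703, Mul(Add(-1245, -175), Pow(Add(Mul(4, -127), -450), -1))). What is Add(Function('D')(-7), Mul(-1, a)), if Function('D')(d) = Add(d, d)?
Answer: Rational(329321, 479) ≈ 687.52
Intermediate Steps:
a = Rational(-336027, 479) (a = Add(-703, Mul(-1420, Pow(Add(-508, -450), -1))) = Add(-703, Mul(-1420, Pow(-958, -1))) = Add(-703, Mul(-1420, Rational(-1, 958))) = Add(-703, Rational(710, 479)) = Rational(-336027, 479) ≈ -701.52)
Function('D')(d) = Mul(2, d)
Add(Function('D')(-7), Mul(-1, a)) = Add(Mul(2, -7), Mul(-1, Rational(-336027, 479))) = Add(-14, Rational(336027, 479)) = Rational(329321, 479)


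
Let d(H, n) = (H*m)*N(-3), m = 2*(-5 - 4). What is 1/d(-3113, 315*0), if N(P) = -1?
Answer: -1/56034 ≈ -1.7846e-5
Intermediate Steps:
m = -18 (m = 2*(-9) = -18)
d(H, n) = 18*H (d(H, n) = (H*(-18))*(-1) = -18*H*(-1) = 18*H)
1/d(-3113, 315*0) = 1/(18*(-3113)) = 1/(-56034) = -1/56034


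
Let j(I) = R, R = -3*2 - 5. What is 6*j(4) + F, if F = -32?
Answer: -98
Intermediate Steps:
R = -11 (R = -6 - 5 = -11)
j(I) = -11
6*j(4) + F = 6*(-11) - 32 = -66 - 32 = -98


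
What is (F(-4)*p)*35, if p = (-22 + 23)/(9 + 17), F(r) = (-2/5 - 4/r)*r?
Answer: -42/13 ≈ -3.2308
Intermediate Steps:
F(r) = r*(-⅖ - 4/r) (F(r) = (-2*⅕ - 4/r)*r = (-⅖ - 4/r)*r = r*(-⅖ - 4/r))
p = 1/26 ≈ 0.038462
(F(-4)*p)*35 = ((-4 - ⅖*(-4))*(1/26))*35 = ((-4 + 8/5)*(1/26))*35 = -12/5*1/26*35 = -6/65*35 = -42/13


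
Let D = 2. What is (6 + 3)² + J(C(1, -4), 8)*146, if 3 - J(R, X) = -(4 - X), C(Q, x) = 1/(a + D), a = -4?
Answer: -65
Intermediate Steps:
C(Q, x) = -½ (C(Q, x) = 1/(-4 + 2) = 1/(-2) = -½)
J(R, X) = 7 - X (J(R, X) = 3 - (-1)*(4 - X) = 3 - (-4 + X) = 3 + (4 - X) = 7 - X)
(6 + 3)² + J(C(1, -4), 8)*146 = (6 + 3)² + (7 - 1*8)*146 = 9² + (7 - 8)*146 = 81 - 1*146 = 81 - 146 = -65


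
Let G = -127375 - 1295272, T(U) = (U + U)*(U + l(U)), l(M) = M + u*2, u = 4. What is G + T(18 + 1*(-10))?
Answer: -1422263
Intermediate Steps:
l(M) = 8 + M (l(M) = M + 4*2 = M + 8 = 8 + M)
T(U) = 2*U*(8 + 2*U) (T(U) = (U + U)*(U + (8 + U)) = (2*U)*(8 + 2*U) = 2*U*(8 + 2*U))
G = -1422647
G + T(18 + 1*(-10)) = -1422647 + 4*(18 + 1*(-10))*(4 + (18 + 1*(-10))) = -1422647 + 4*(18 - 10)*(4 + (18 - 10)) = -1422647 + 4*8*(4 + 8) = -1422647 + 4*8*12 = -1422647 + 384 = -1422263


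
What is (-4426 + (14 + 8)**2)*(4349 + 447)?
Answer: -18905832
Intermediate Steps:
(-4426 + (14 + 8)**2)*(4349 + 447) = (-4426 + 22**2)*4796 = (-4426 + 484)*4796 = -3942*4796 = -18905832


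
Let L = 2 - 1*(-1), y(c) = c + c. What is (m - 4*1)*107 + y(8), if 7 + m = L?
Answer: -840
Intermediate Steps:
y(c) = 2*c
L = 3 (L = 2 + 1 = 3)
m = -4 (m = -7 + 3 = -4)
(m - 4*1)*107 + y(8) = (-4 - 4*1)*107 + 2*8 = (-4 - 4)*107 + 16 = -8*107 + 16 = -856 + 16 = -840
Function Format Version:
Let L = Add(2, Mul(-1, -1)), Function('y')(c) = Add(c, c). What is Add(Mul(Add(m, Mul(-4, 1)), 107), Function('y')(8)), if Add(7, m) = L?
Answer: -840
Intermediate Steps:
Function('y')(c) = Mul(2, c)
L = 3 (L = Add(2, 1) = 3)
m = -4 (m = Add(-7, 3) = -4)
Add(Mul(Add(m, Mul(-4, 1)), 107), Function('y')(8)) = Add(Mul(Add(-4, Mul(-4, 1)), 107), Mul(2, 8)) = Add(Mul(Add(-4, -4), 107), 16) = Add(Mul(-8, 107), 16) = Add(-856, 16) = -840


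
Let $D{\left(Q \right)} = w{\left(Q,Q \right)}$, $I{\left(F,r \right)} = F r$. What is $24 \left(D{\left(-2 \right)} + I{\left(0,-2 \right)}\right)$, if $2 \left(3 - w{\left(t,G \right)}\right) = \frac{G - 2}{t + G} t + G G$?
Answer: $48$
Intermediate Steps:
$w{\left(t,G \right)} = 3 - \frac{G^{2}}{2} - \frac{t \left(-2 + G\right)}{2 \left(G + t\right)}$ ($w{\left(t,G \right)} = 3 - \frac{\frac{G - 2}{t + G} t + G G}{2} = 3 - \frac{\frac{-2 + G}{G + t} t + G^{2}}{2} = 3 - \frac{\frac{t \left(-2 + G\right)}{G + t} + G^{2}}{2} = 3 - \frac{G^{2} + \frac{t \left(-2 + G\right)}{G + t}}{2} = 3 - \left(\frac{G^{2}}{2} + \frac{t \left(-2 + G\right)}{2 \left(G + t\right)}\right) = 3 - \frac{G^{2}}{2} - \frac{t \left(-2 + G\right)}{2 \left(G + t\right)}$)
$D{\left(Q \right)} = \frac{- Q^{2} - 2 Q^{3} + 14 Q}{4 Q}$ ($D{\left(Q \right)} = \frac{- Q^{3} + 6 Q + 8 Q - Q Q - Q Q^{2}}{2 \left(Q + Q\right)} = \frac{- Q^{3} + 6 Q + 8 Q - Q^{2} - Q^{3}}{2 \cdot 2 Q} = \frac{\frac{1}{2 Q} \left(- Q^{2} - 2 Q^{3} + 14 Q\right)}{2} = \frac{- Q^{2} - 2 Q^{3} + 14 Q}{4 Q}$)
$24 \left(D{\left(-2 \right)} + I{\left(0,-2 \right)}\right) = 24 \left(\left(\frac{7}{2} - \frac{\left(-2\right)^{2}}{2} - - \frac{1}{2}\right) + 0 \left(-2\right)\right) = 24 \left(\left(\frac{7}{2} - 2 + \frac{1}{2}\right) + 0\right) = 24 \left(2 + 0\right) = 24 \cdot 2 = 48$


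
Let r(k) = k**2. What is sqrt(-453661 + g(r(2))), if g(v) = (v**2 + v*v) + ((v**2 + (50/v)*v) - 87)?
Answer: 5*I*sqrt(18146) ≈ 673.54*I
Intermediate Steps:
g(v) = -37 + 3*v**2 (g(v) = (v**2 + v**2) + ((v**2 + 50) - 87) = 2*v**2 + ((50 + v**2) - 87) = 2*v**2 + (-37 + v**2) = -37 + 3*v**2)
sqrt(-453661 + g(r(2))) = sqrt(-453661 + (-37 + 3*(2**2)**2)) = sqrt(-453661 + (-37 + 3*4**2)) = sqrt(-453661 + (-37 + 3*16)) = sqrt(-453661 + (-37 + 48)) = sqrt(-453661 + 11) = sqrt(-453650) = 5*I*sqrt(18146)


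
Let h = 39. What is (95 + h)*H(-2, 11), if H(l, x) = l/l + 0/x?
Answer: 134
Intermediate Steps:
H(l, x) = 1 (H(l, x) = 1 + 0 = 1)
(95 + h)*H(-2, 11) = (95 + 39)*1 = 134*1 = 134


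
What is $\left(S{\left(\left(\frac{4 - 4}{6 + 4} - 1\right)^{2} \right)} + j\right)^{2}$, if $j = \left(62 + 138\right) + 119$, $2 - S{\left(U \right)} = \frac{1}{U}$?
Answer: $102400$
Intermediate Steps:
$S{\left(U \right)} = 2 - \frac{1}{U}$
$j = 319$ ($j = 200 + 119 = 319$)
$\left(S{\left(\left(\frac{4 - 4}{6 + 4} - 1\right)^{2} \right)} + j\right)^{2} = \left(\left(2 - \frac{1}{\left(\frac{4 - 4}{6 + 4} - 1\right)^{2}}\right) + 319\right)^{2} = \left(\left(2 - \frac{1}{\left(\frac{0}{10} - 1\right)^{2}}\right) + 319\right)^{2} = \left(\left(2 - \frac{1}{\left(0 \cdot \frac{1}{10} - 1\right)^{2}}\right) + 319\right)^{2} = \left(\left(2 - \frac{1}{\left(0 - 1\right)^{2}}\right) + 319\right)^{2} = \left(\left(2 - \frac{1}{\left(-1\right)^{2}}\right) + 319\right)^{2} = \left(\left(2 - 1^{-1}\right) + 319\right)^{2} = \left(\left(2 - 1\right) + 319\right)^{2} = \left(1 + 319\right)^{2} = 320^{2} = 102400$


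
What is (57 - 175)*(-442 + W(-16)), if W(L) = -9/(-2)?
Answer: 51625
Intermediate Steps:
W(L) = 9/2 (W(L) = -9*(-½) = 9/2)
(57 - 175)*(-442 + W(-16)) = (57 - 175)*(-442 + 9/2) = -118*(-875/2) = 51625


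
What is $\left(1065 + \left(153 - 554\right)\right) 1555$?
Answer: $1032520$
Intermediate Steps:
$\left(1065 + \left(153 - 554\right)\right) 1555 = \left(1065 - 401\right) 1555 = 664 \cdot 1555 = 1032520$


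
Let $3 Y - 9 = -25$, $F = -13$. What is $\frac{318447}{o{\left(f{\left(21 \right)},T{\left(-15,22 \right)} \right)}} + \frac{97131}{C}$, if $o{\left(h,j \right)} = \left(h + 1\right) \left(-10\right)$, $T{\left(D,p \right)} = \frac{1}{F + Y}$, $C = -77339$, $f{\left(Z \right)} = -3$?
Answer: $\frac{24626429913}{1546780} \approx 15921.0$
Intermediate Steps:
$Y = - \frac{16}{3}$ ($Y = 3 + \frac{1}{3} \left(-25\right) = 3 - \frac{25}{3} = - \frac{16}{3} \approx -5.3333$)
$T{\left(D,p \right)} = - \frac{3}{55}$ ($T{\left(D,p \right)} = \frac{1}{-13 - \frac{16}{3}} = \frac{1}{- \frac{55}{3}} = - \frac{3}{55}$)
$o{\left(h,j \right)} = -10 - 10 h$ ($o{\left(h,j \right)} = \left(1 + h\right) \left(-10\right) = -10 - 10 h$)
$\frac{318447}{o{\left(f{\left(21 \right)},T{\left(-15,22 \right)} \right)}} + \frac{97131}{C} = \frac{318447}{-10 - -30} + \frac{97131}{-77339} = \frac{318447}{-10 + 30} + 97131 \left(- \frac{1}{77339}\right) = \frac{318447}{20} - \frac{97131}{77339} = \frac{24626429913}{1546780}$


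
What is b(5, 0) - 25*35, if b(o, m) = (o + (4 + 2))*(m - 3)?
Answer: -908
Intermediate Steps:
b(o, m) = (-3 + m)*(6 + o) (b(o, m) = (o + 6)*(-3 + m) = (6 + o)*(-3 + m) = (-3 + m)*(6 + o))
b(5, 0) - 25*35 = (-18 - 3*5 + 6*0 + 0*5) - 25*35 = (-18 - 15 + 0 + 0) - 875 = -33 - 875 = -908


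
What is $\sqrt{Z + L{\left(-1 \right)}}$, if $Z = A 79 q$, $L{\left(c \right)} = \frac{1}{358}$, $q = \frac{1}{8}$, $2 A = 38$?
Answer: $\frac{\sqrt{96188514}}{716} \approx 13.698$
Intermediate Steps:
$A = 19$ ($A = \frac{1}{2} \cdot 38 = 19$)
$q = \frac{1}{8} \approx 0.125$
$L{\left(c \right)} = \frac{1}{358}$
$Z = \frac{1501}{8}$ ($Z = 19 \cdot 79 \cdot \frac{1}{8} = 1501 \cdot \frac{1}{8} = \frac{1501}{8} \approx 187.63$)
$\sqrt{Z + L{\left(-1 \right)}} = \sqrt{\frac{1501}{8} + \frac{1}{358}} = \sqrt{\frac{268683}{1432}} = \frac{\sqrt{96188514}}{716}$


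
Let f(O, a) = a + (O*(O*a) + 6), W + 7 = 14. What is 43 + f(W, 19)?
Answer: 999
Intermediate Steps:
W = 7 (W = -7 + 14 = 7)
f(O, a) = 6 + a + a*O² (f(O, a) = a + (a*O² + 6) = a + (6 + a*O²) = 6 + a + a*O²)
43 + f(W, 19) = 43 + (6 + 19 + 19*7²) = 43 + (6 + 19 + 19*49) = 43 + (6 + 19 + 931) = 43 + 956 = 999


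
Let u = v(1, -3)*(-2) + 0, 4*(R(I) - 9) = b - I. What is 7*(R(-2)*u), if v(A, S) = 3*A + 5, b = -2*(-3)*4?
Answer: -1736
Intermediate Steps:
b = 24 (b = 6*4 = 24)
v(A, S) = 5 + 3*A
R(I) = 15 - I/4 (R(I) = 9 + (24 - I)/4 = 9 + (6 - I/4) = 15 - I/4)
u = -16 (u = (5 + 3*1)*(-2) + 0 = (5 + 3)*(-2) + 0 = 8*(-2) + 0 = -16 + 0 = -16)
7*(R(-2)*u) = 7*((15 - ¼*(-2))*(-16)) = 7*((15 + ½)*(-16)) = 7*((31/2)*(-16)) = 7*(-248) = -1736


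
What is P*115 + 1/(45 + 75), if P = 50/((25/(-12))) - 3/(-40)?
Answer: -82541/30 ≈ -2751.4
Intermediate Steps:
P = -957/40 (P = 50/((25*(-1/12))) - 3*(-1/40) = 50/(-25/12) + 3/40 = 50*(-12/25) + 3/40 = -24 + 3/40 = -957/40 ≈ -23.925)
P*115 + 1/(45 + 75) = -957/40*115 + 1/(45 + 75) = -22011/8 + 1/120 = -82541/30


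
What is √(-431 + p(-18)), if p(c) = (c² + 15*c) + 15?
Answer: I*√362 ≈ 19.026*I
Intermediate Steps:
p(c) = 15 + c² + 15*c
√(-431 + p(-18)) = √(-431 + (15 + (-18)² + 15*(-18))) = √(-431 + (15 + 324 - 270)) = √(-431 + 69) = √(-362) = I*√362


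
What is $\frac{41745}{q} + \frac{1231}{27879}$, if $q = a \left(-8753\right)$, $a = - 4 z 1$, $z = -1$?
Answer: $- \frac{1120709083}{976099548} \approx -1.1481$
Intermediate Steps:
$a = 4$ ($a = \left(-4\right) \left(-1\right) 1 = 4 \cdot 1 = 4$)
$q = -35012$ ($q = 4 \left(-8753\right) = -35012$)
$\frac{41745}{q} + \frac{1231}{27879} = \frac{41745}{-35012} + \frac{1231}{27879} = 41745 \left(- \frac{1}{35012}\right) + 1231 \cdot \frac{1}{27879} = - \frac{41745}{35012} + \frac{1231}{27879} = - \frac{1120709083}{976099548}$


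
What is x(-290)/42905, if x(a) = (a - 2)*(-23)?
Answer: 6716/42905 ≈ 0.15653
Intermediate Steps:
x(a) = 46 - 23*a (x(a) = (-2 + a)*(-23) = 46 - 23*a)
x(-290)/42905 = (46 - 23*(-290))/42905 = (46 + 6670)*(1/42905) = 6716*(1/42905) = 6716/42905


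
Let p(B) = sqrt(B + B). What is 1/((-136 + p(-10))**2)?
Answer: I/(4*(136*sqrt(5) + 4619*I)) ≈ 5.3891e-5 + 3.548e-6*I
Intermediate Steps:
p(B) = sqrt(2)*sqrt(B) (p(B) = sqrt(2*B) = sqrt(2)*sqrt(B))
1/((-136 + p(-10))**2) = 1/((-136 + sqrt(2)*sqrt(-10))**2) = 1/((-136 + sqrt(2)*(I*sqrt(10)))**2) = 1/((-136 + 2*I*sqrt(5))**2) = (-136 + 2*I*sqrt(5))**(-2)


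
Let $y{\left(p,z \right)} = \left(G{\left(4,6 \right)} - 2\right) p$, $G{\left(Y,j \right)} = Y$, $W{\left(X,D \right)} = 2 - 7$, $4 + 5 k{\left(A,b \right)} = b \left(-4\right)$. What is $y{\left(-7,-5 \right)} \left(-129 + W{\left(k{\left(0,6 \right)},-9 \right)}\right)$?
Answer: $1876$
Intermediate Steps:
$k{\left(A,b \right)} = - \frac{4}{5} - \frac{4 b}{5}$ ($k{\left(A,b \right)} = - \frac{4}{5} + \frac{b \left(-4\right)}{5} = - \frac{4}{5} + \frac{\left(-4\right) b}{5} = - \frac{4}{5} - \frac{4 b}{5}$)
$W{\left(X,D \right)} = -5$ ($W{\left(X,D \right)} = 2 - 7 = -5$)
$y{\left(p,z \right)} = 2 p$ ($y{\left(p,z \right)} = \left(4 - 2\right) p = 2 p$)
$y{\left(-7,-5 \right)} \left(-129 + W{\left(k{\left(0,6 \right)},-9 \right)}\right) = 2 \left(-7\right) \left(-129 - 5\right) = \left(-14\right) \left(-134\right) = 1876$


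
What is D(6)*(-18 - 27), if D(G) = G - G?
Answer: 0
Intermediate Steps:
D(G) = 0
D(6)*(-18 - 27) = 0*(-18 - 27) = 0*(-45) = 0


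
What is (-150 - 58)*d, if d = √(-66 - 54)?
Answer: -416*I*√30 ≈ -2278.5*I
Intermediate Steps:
d = 2*I*√30 (d = √(-120) = 2*I*√30 ≈ 10.954*I)
(-150 - 58)*d = (-150 - 58)*(2*I*√30) = -416*I*√30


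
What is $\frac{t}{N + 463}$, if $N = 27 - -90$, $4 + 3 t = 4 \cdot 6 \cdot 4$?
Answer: $\frac{23}{435} \approx 0.052874$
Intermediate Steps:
$t = \frac{92}{3}$ ($t = - \frac{4}{3} + \frac{4 \cdot 6 \cdot 4}{3} = - \frac{4}{3} + \frac{24 \cdot 4}{3} = - \frac{4}{3} + \frac{1}{3} \cdot 96 = - \frac{4}{3} + 32 = \frac{92}{3} \approx 30.667$)
$N = 117$ ($N = 27 + 90 = 117$)
$\frac{t}{N + 463} = \frac{92}{3 \left(117 + 463\right)} = \frac{92}{3 \cdot 580} = \frac{92}{3} \cdot \frac{1}{580} = \frac{23}{435}$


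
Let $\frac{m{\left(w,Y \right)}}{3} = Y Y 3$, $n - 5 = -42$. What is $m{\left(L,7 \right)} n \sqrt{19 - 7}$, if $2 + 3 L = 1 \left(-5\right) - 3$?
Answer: $- 32634 \sqrt{3} \approx -56524.0$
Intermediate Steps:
$n = -37$ ($n = 5 - 42 = -37$)
$L = - \frac{10}{3}$ ($L = - \frac{2}{3} + \frac{1 \left(-5\right) - 3}{3} = - \frac{2}{3} + \frac{-5 - 3}{3} = - \frac{2}{3} + \frac{1}{3} \left(-8\right) = - \frac{2}{3} - \frac{8}{3} = - \frac{10}{3} \approx -3.3333$)
$m{\left(w,Y \right)} = 9 Y^{2}$ ($m{\left(w,Y \right)} = 3 Y Y 3 = 3 Y^{2} \cdot 3 = 3 \cdot 3 Y^{2} = 9 Y^{2}$)
$m{\left(L,7 \right)} n \sqrt{19 - 7} = 9 \cdot 7^{2} \left(-37\right) \sqrt{19 - 7} = 9 \cdot 49 \left(-37\right) \sqrt{12} = 441 \left(-37\right) 2 \sqrt{3} = - 16317 \cdot 2 \sqrt{3} = - 32634 \sqrt{3}$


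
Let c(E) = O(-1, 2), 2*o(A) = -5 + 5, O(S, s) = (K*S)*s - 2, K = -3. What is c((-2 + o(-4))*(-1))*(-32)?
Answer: -128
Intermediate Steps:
O(S, s) = -2 - 3*S*s (O(S, s) = (-3*S)*s - 2 = -3*S*s - 2 = -2 - 3*S*s)
o(A) = 0 (o(A) = (-5 + 5)/2 = (½)*0 = 0)
c(E) = 4 (c(E) = -2 - 3*(-1)*2 = -2 + 6 = 4)
c((-2 + o(-4))*(-1))*(-32) = 4*(-32) = -128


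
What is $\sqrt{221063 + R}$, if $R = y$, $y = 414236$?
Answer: $\sqrt{635299} \approx 797.06$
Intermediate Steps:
$R = 414236$
$\sqrt{221063 + R} = \sqrt{221063 + 414236} = \sqrt{635299}$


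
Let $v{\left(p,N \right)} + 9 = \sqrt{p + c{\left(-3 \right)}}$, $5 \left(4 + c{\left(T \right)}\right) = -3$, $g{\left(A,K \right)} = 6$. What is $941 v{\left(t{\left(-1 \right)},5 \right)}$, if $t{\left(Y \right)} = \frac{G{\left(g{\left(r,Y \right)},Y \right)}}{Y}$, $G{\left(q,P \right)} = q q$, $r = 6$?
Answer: $-8469 + \frac{941 i \sqrt{1015}}{5} \approx -8469.0 + 5995.9 i$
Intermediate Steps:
$G{\left(q,P \right)} = q^{2}$
$c{\left(T \right)} = - \frac{23}{5}$ ($c{\left(T \right)} = -4 + \frac{1}{5} \left(-3\right) = -4 - \frac{3}{5} = - \frac{23}{5}$)
$t{\left(Y \right)} = \frac{36}{Y}$ ($t{\left(Y \right)} = \frac{6^{2}}{Y} = \frac{36}{Y}$)
$v{\left(p,N \right)} = -9 + \sqrt{- \frac{23}{5} + p}$ ($v{\left(p,N \right)} = -9 + \sqrt{p - \frac{23}{5}} = -9 + \sqrt{- \frac{23}{5} + p}$)
$941 v{\left(t{\left(-1 \right)},5 \right)} = 941 \left(-9 + \frac{\sqrt{-115 + 25 \frac{36}{-1}}}{5}\right) = 941 \left(-9 + \frac{\sqrt{-115 + 25 \cdot 36 \left(-1\right)}}{5}\right) = 941 \left(-9 + \frac{\sqrt{-115 + 25 \left(-36\right)}}{5}\right) = 941 \left(-9 + \frac{\sqrt{-115 - 900}}{5}\right) = 941 \left(-9 + \frac{\sqrt{-1015}}{5}\right) = 941 \left(-9 + \frac{i \sqrt{1015}}{5}\right) = -8469 + \frac{941 i \sqrt{1015}}{5}$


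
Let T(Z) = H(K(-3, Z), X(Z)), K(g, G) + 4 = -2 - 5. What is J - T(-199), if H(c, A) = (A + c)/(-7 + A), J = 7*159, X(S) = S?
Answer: 114534/103 ≈ 1112.0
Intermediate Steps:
K(g, G) = -11 (K(g, G) = -4 + (-2 - 5) = -4 - 7 = -11)
J = 1113
H(c, A) = (A + c)/(-7 + A)
T(Z) = (-11 + Z)/(-7 + Z) (T(Z) = (Z - 11)/(-7 + Z) = (-11 + Z)/(-7 + Z))
J - T(-199) = 1113 - (-11 - 199)/(-7 - 199) = 1113 - (-210)/(-206) = 1113 - (-1)*(-210)/206 = 1113 - 1*105/103 = 1113 - 105/103 = 114534/103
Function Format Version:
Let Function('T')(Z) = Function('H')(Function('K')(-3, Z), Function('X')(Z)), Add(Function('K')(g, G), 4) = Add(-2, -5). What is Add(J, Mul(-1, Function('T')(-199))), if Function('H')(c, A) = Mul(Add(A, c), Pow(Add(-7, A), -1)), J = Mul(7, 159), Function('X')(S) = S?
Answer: Rational(114534, 103) ≈ 1112.0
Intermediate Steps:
Function('K')(g, G) = -11 (Function('K')(g, G) = Add(-4, Add(-2, -5)) = Add(-4, -7) = -11)
J = 1113
Function('H')(c, A) = Mul(Pow(Add(-7, A), -1), Add(A, c))
Function('T')(Z) = Mul(Pow(Add(-7, Z), -1), Add(-11, Z)) (Function('T')(Z) = Mul(Pow(Add(-7, Z), -1), Add(Z, -11)) = Mul(Pow(Add(-7, Z), -1), Add(-11, Z)))
Add(J, Mul(-1, Function('T')(-199))) = Add(1113, Mul(-1, Mul(Pow(Add(-7, -199), -1), Add(-11, -199)))) = Add(1113, Mul(-1, Mul(Pow(-206, -1), -210))) = Add(1113, Mul(-1, Mul(Rational(-1, 206), -210))) = Add(1113, Mul(-1, Rational(105, 103))) = Add(1113, Rational(-105, 103)) = Rational(114534, 103)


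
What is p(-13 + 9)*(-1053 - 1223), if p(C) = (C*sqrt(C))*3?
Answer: 54624*I ≈ 54624.0*I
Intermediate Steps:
p(C) = 3*C**(3/2) (p(C) = C**(3/2)*3 = 3*C**(3/2))
p(-13 + 9)*(-1053 - 1223) = (3*(-13 + 9)**(3/2))*(-1053 - 1223) = (3*(-4)**(3/2))*(-2276) = (3*(-8*I))*(-2276) = -24*I*(-2276) = 54624*I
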